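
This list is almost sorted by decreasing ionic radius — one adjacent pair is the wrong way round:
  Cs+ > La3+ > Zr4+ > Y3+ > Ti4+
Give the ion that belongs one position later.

Zr4+

Scanning neighbour by neighbour, only Zr4+/Y3+ violates a trend: both have 36 electrons but Z(Zr)=40 > Z(Y)=39, so Zr4+ should be the smaller of the two. That makes Zr4+ the one sitting a position early relative to where it belongs.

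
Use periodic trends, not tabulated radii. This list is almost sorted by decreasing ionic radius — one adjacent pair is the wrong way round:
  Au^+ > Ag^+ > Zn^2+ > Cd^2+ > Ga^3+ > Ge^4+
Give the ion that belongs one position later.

Zn^2+

The pair Zn^2+, Cd^2+ is the wrong way round — Zn^2+ and Cd^2+ are in one column with the same charge; the lighter period-4 ion has one fewer shell and is smaller. All other adjacent pairs agree with periodic trends, so Zn^2+ is the misplaced ion.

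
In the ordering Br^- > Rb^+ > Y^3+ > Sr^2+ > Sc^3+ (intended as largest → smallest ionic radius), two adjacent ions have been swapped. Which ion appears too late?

Sr^2+

Check each adjacent pair. Y^3+ and Sr^2+ are reversed: they are isoelectronic (36 e⁻) and Y has more protons than Sr (39 vs 38), making Y^3+ smaller. No other neighbouring pair contradicts the periodic trends, so Sr^2+ is the ion listed too late.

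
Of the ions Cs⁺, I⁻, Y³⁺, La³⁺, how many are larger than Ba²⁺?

2

Tabulating Z and e⁻: Y³⁺ (Z=39, 36 e⁻), La³⁺ (Z=57, 54 e⁻), Ba²⁺ (Z=56, 54 e⁻), Cs⁺ (Z=55, 54 e⁻), I⁻ (Z=53, 54 e⁻). Y³⁺ < La³⁺ (same group, 1 shell fewer); La³⁺ < Ba²⁺ (isoelectronic, higher Z=57 is smaller); Ba²⁺ < Cs⁺ (both 54 e⁻, Z=56>55); Cs⁺ < I⁻ (both 54 e⁻, Z=55>53).
Overall: Y³⁺ < La³⁺ < Ba²⁺ < Cs⁺ < I⁻. Ba²⁺ has 2 below it and 2 above. So 2 are larger.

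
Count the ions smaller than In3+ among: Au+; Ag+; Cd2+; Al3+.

Tabulating Z and e⁻: Al3+ (Z=13, 10 e⁻), In3+ (Z=49, 46 e⁻), Cd2+ (Z=48, 46 e⁻), Ag+ (Z=47, 46 e⁻), Au+ (Z=79, 78 e⁻). Al3+ < In3+ (same group, 2 shells fewer); In3+ < Cd2+ (both 46 e⁻, Z=49>48); Cd2+ < Ag+ (both 46 e⁻, Z=48>47); Ag+ < Au+ (same group, 1 shell fewer).
Overall: Al3+ < In3+ < Cd2+ < Ag+ < Au+. In3+ has 1 below it and 3 above. So 1 is smaller.

1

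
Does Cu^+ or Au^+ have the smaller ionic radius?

Cu^+

Same group, same charge. Going down the group adds an extra shell of electrons, so the ion gets larger: Cu^+ is highest in the group and smallest.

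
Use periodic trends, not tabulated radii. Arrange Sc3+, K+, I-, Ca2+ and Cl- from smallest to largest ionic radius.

Sc3+ < Ca2+ < K+ < Cl- < I-

Work out protons and electrons: Sc3+ has 18 e⁻ (Z=21), Ca2+ has 18 e⁻ (Z=20), K+ has 18 e⁻ (Z=19), Cl- has 18 e⁻ (Z=17), I- has 54 e⁻ (Z=53). Sc3+ < Ca2+ (both 18 e⁻, Z=21>20); Ca2+ < K+ (both 18 e⁻, Z=20>19); K+ < Cl- (isoelectronic, higher Z=19 is smaller); Cl- < I- (same group, 2 shells fewer).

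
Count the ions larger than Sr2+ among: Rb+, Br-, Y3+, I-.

3

Work out protons and electrons: Y3+ (Z=39, 36 e⁻), Sr2+ (Z=38, 36 e⁻), Rb+ (Z=37, 36 e⁻), Br- (Z=35, 36 e⁻), I- (Z=53, 54 e⁻). Y3+ < Sr2+ (both 36 e⁻, Z=39>38); Sr2+ < Rb+ (isoelectronic, higher Z=38 is smaller); Rb+ < Br- (isoelectronic, higher Z=37 is smaller); Br- < I- (same group, 1 shell fewer).
Relative to Sr2+, the ions that are larger are Rb+, Br-, I-. So 3 are larger.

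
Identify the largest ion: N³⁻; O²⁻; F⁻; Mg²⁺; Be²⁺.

N³⁻

First list Z and electron count for each: Be²⁺: 2 e⁻, Z=4, Mg²⁺: 10 e⁻, Z=12, F⁻: 10 e⁻, Z=9, O²⁻: 10 e⁻, Z=8, N³⁻: 10 e⁻, Z=7. Be²⁺ < Mg²⁺ (same group, 1 shell fewer); Mg²⁺ < F⁻ (both 10 e⁻, Z=12>9); F⁻ < O²⁻ (isoelectronic, higher Z=9 is smaller); O²⁻ < N³⁻ (isoelectronic, higher Z=8 is smaller).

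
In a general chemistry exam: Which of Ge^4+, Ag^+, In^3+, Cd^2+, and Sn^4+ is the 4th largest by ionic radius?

Sn^4+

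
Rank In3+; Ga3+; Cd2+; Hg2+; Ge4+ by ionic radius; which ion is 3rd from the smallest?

Work out protons and electrons: Ge4+ (Z=32, 28 e⁻), Ga3+ (Z=31, 28 e⁻), In3+ (Z=49, 46 e⁻), Cd2+ (Z=48, 46 e⁻), Hg2+ (Z=80, 78 e⁻). Ge4+ < Ga3+ (isoelectronic, higher Z=32 is smaller); Ga3+ < In3+ (same group, period 4 vs 5); In3+ < Cd2+ (isoelectronic, higher Z=49 is smaller); Cd2+ < Hg2+ (same group, period 5 vs 6).
Full ascending order: Ge4+ < Ga3+ < In3+ < Cd2+ < Hg2+. Counting from the smallest, position 3 is In3+.

In3+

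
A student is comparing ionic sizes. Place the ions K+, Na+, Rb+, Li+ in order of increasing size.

All are in the same group with charge +1. Radius grows down the group as n (the outermost shell) increases.

Li+ < Na+ < K+ < Rb+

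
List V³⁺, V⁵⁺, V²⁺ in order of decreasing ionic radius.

Same element, different charge: the more highly charged cation has fewer electrons and a greater effective nuclear charge per electron, making V⁵⁺ the smallest.

V²⁺ > V³⁺ > V⁵⁺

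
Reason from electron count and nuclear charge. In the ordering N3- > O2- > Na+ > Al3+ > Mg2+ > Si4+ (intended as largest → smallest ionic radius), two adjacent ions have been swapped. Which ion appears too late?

Mg2+

Compare adjacent ions: they are isoelectronic (10 e⁻) and Al has more protons than Mg (13 vs 12), making Al3+ smaller — yet in this decreasing list Al3+ sits before Mg2+. Nothing else is reversed, so Mg2+ should move one place to the left.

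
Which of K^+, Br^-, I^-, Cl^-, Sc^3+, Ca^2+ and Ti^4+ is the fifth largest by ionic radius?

Ca^2+

Tabulating Z and e⁻: Ti^4+ (Z=22, 18 e⁻), Sc^3+ (Z=21, 18 e⁻), Ca^2+ (Z=20, 18 e⁻), K^+ (Z=19, 18 e⁻), Cl^- (Z=17, 18 e⁻), Br^- (Z=35, 36 e⁻), I^- (Z=53, 54 e⁻). Ti^4+ < Sc^3+ (isoelectronic, higher Z=22 is smaller); Sc^3+ < Ca^2+ (both 18 e⁻, Z=21>20); Ca^2+ < K^+ (isoelectronic, higher Z=20 is smaller); K^+ < Cl^- (isoelectronic, higher Z=19 is smaller); Cl^- < Br^- (same group, period 3 vs 4); Br^- < I^- (same group, period 4 vs 5).
Full ascending order: Ti^4+ < Sc^3+ < Ca^2+ < K^+ < Cl^- < Br^- < I^-. Counting from the largest, position 5 is Ca^2+.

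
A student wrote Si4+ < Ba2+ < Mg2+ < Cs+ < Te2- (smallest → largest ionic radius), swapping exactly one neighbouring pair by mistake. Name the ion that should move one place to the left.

Scanning neighbour by neighbour, only Ba2+/Mg2+ violates a trend: both in group 2 with the same charge; Mg2+ (period 3) has the smaller radius. That makes Mg2+ the one sitting a position late relative to where it belongs.

Mg2+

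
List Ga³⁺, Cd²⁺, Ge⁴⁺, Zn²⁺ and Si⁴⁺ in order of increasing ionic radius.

Electron counts and nuclear charges: Si⁴⁺ (Z=14, 10 e⁻), Ge⁴⁺ (Z=32, 28 e⁻), Ga³⁺ (Z=31, 28 e⁻), Zn²⁺ (Z=30, 28 e⁻), Cd²⁺ (Z=48, 46 e⁻). Si⁴⁺ < Ge⁴⁺ (same group, period 3 vs 4); Ge⁴⁺ < Ga³⁺ (isoelectronic, higher Z=32 is smaller); Ga³⁺ < Zn²⁺ (both 28 e⁻, Z=31>30); Zn²⁺ < Cd²⁺ (same group, period 4 vs 5).

Si⁴⁺ < Ge⁴⁺ < Ga³⁺ < Zn²⁺ < Cd²⁺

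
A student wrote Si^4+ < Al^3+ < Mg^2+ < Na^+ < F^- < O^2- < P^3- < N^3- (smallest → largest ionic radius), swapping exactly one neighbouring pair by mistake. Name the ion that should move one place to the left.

Check each adjacent pair. P^3- and N^3- are reversed: both in group 15 with the same charge; N^3- (period 2) has the smaller radius. No other neighbouring pair contradicts the periodic trends, so N^3- is the ion listed too late.

N^3-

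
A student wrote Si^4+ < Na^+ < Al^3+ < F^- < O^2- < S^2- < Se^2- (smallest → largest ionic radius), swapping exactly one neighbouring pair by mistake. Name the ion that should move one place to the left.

Al^3+

Compare adjacent ions: they are isoelectronic (10 e⁻) and Al has more protons than Na (13 vs 11), making Al^3+ smaller — yet in this increasing list Na^+ sits before Al^3+. Nothing else is reversed, so Al^3+ should move one place to the left.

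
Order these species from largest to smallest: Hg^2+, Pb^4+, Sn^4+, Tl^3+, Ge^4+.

Hg^2+ > Tl^3+ > Pb^4+ > Sn^4+ > Ge^4+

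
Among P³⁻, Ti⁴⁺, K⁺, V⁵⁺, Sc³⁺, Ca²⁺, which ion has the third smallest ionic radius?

Sc³⁺

These species are isoelectronic with 18 electrons. The only difference is the number of protons: V⁵⁺ (Z=23), Ti⁴⁺ (Z=22), Sc³⁺ (Z=21), Ca²⁺ (Z=20), K⁺ (Z=19), P³⁻ (Z=15). The strongest nuclear pull (V⁵⁺) gives the smallest ion.
So the order is V⁵⁺ < Ti⁴⁺ < Sc³⁺ < Ca²⁺ < K⁺ < P³⁻; the 3rd-smallest ion is Sc³⁺.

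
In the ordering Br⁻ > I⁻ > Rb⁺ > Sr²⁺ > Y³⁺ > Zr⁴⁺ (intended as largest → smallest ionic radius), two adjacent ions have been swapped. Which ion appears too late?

I⁻

Compare adjacent ions: both in group 17 with the same charge; Br⁻ (period 4) has the smaller radius — yet in this decreasing list Br⁻ sits before I⁻. Nothing else is reversed, so I⁻ should move one place to the left.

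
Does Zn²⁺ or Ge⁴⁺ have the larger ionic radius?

Each ion has 28 electrons. The ranking follows nuclear charge in reverse — greater Z gives a smaller radius. Ge⁴⁺ (Z=32), Zn²⁺ (Z=30).

Zn²⁺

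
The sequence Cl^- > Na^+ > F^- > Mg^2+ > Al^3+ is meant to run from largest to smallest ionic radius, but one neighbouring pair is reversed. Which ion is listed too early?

Scanning neighbour by neighbour, only Na^+/F^- violates a trend: they are isoelectronic (10 e⁻) and Na has more protons than F (11 vs 9), making Na^+ smaller. That makes Na^+ the one sitting a position early relative to where it belongs.

Na^+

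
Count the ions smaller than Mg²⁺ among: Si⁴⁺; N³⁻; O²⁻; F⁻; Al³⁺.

All of these have 10 electrons (isoelectronic). With the same electron cloud, the ion with the most protons pulls it in tightest. Nuclear charges: Si⁴⁺ (Z=14), Al³⁺ (Z=13), Mg²⁺ (Z=12), F⁻ (Z=9), O²⁻ (Z=8), N³⁻ (Z=7). Highest Z is smallest.
Ordering all of them (including Mg²⁺) by radius gives Si⁴⁺ < Al³⁺ < Mg²⁺ < F⁻ < O²⁻ < N³⁻. So 2 are smaller.

2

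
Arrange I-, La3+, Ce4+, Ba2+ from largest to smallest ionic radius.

All of these have 54 electrons (isoelectronic). With the same electron cloud, the ion with the most protons pulls it in tightest. Nuclear charges: Ce4+ (Z=58), La3+ (Z=57), Ba2+ (Z=56), I- (Z=53). Highest Z is smallest.

I- > Ba2+ > La3+ > Ce4+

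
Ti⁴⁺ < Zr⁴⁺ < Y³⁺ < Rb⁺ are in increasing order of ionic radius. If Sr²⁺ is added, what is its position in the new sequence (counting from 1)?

4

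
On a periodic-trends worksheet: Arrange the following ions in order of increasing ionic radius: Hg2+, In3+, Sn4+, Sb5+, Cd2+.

Work out protons and electrons: Sb5+ (Z=51, 46 e⁻), Sn4+ (Z=50, 46 e⁻), In3+ (Z=49, 46 e⁻), Cd2+ (Z=48, 46 e⁻), Hg2+ (Z=80, 78 e⁻). Sb5+ < Sn4+ (isoelectronic, higher Z=51 is smaller); Sn4+ < In3+ (both 46 e⁻, Z=50>49); In3+ < Cd2+ (isoelectronic, higher Z=49 is smaller); Cd2+ < Hg2+ (same group, period 5 vs 6).

Sb5+ < Sn4+ < In3+ < Cd2+ < Hg2+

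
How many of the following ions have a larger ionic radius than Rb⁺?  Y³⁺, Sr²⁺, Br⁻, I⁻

2

Tabulating Z and e⁻: Y³⁺: 36 e⁻, Z=39, Sr²⁺: 36 e⁻, Z=38, Rb⁺: 36 e⁻, Z=37, Br⁻: 36 e⁻, Z=35, I⁻: 54 e⁻, Z=53. Y³⁺ < Sr²⁺ (both 36 e⁻, Z=39>38); Sr²⁺ < Rb⁺ (both 36 e⁻, Z=38>37); Rb⁺ < Br⁻ (both 36 e⁻, Z=37>35); Br⁻ < I⁻ (same group, period 4 vs 5).
Ordering all of them (including Rb⁺) by radius gives Y³⁺ < Sr²⁺ < Rb⁺ < Br⁻ < I⁻. Count: 2.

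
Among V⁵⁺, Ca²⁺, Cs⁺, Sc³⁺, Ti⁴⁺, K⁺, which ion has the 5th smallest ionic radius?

Work out protons and electrons: V⁵⁺ (Z=23, 18 e⁻), Ti⁴⁺ (Z=22, 18 e⁻), Sc³⁺ (Z=21, 18 e⁻), Ca²⁺ (Z=20, 18 e⁻), K⁺ (Z=19, 18 e⁻), Cs⁺ (Z=55, 54 e⁻). V⁵⁺ < Ti⁴⁺ (isoelectronic, higher Z=23 is smaller); Ti⁴⁺ < Sc³⁺ (isoelectronic, higher Z=22 is smaller); Sc³⁺ < Ca²⁺ (isoelectronic, higher Z=21 is smaller); Ca²⁺ < K⁺ (both 18 e⁻, Z=20>19); K⁺ < Cs⁺ (same group, period 4 vs 6).
Ordering: V⁵⁺ < Ti⁴⁺ < Sc³⁺ < Ca²⁺ < K⁺ < Cs⁺. The 5th smallest is K⁺.

K⁺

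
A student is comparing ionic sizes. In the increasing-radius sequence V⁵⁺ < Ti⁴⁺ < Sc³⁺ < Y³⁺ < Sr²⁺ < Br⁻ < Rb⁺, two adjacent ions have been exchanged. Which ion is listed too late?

Scanning neighbour by neighbour, only Br⁻/Rb⁺ violates a trend: both have 36 electrons but Z(Rb)=37 > Z(Br)=35, so Rb⁺ should be the smaller of the two. That makes Rb⁺ the one sitting a position late relative to where it belongs.

Rb⁺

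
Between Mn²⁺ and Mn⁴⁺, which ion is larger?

For a single element, ionic radius drops as positive charge rises — Mn⁴⁺ < Mn²⁺.

Mn²⁺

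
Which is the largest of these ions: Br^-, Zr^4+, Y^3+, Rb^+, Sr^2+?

Isoelectronic series (36 e⁻ each). Size is set by nuclear charge: more protons means a smaller ion. Zr^4+ (Z=40), Y^3+ (Z=39), Sr^2+ (Z=38), Rb^+ (Z=37), Br^- (Z=35).

Br^-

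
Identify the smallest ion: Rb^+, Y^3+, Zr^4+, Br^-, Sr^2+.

Zr^4+

These species are isoelectronic with 36 electrons. The only difference is the number of protons: Zr^4+ (Z=40), Y^3+ (Z=39), Sr^2+ (Z=38), Rb^+ (Z=37), Br^- (Z=35). The strongest nuclear pull (Zr^4+) gives the smallest ion.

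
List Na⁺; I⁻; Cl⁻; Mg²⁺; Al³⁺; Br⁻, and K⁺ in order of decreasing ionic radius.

First list Z and electron count for each: Al³⁺: 10 e⁻, Z=13, Mg²⁺: 10 e⁻, Z=12, Na⁺: 10 e⁻, Z=11, K⁺: 18 e⁻, Z=19, Cl⁻: 18 e⁻, Z=17, Br⁻: 36 e⁻, Z=35, I⁻: 54 e⁻, Z=53. Al³⁺ < Mg²⁺ (both 10 e⁻, Z=13>12); Mg²⁺ < Na⁺ (isoelectronic, higher Z=12 is smaller); Na⁺ < K⁺ (same group, period 3 vs 4); K⁺ < Cl⁻ (both 18 e⁻, Z=19>17); Cl⁻ < Br⁻ (same group, 1 shell fewer); Br⁻ < I⁻ (same group, 1 shell fewer).

I⁻ > Br⁻ > Cl⁻ > K⁺ > Na⁺ > Mg²⁺ > Al³⁺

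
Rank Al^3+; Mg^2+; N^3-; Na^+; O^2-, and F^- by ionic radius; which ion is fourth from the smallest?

These species are isoelectronic with 10 electrons. The only difference is the number of protons: Al^3+ (Z=13), Mg^2+ (Z=12), Na^+ (Z=11), F^- (Z=9), O^2- (Z=8), N^3- (Z=7). The strongest nuclear pull (Al^3+) gives the smallest ion.
That gives Al^3+ < Mg^2+ < Na^+ < F^- < O^2- < N^3-. From the smallest end, number 4 is F^-.

F^-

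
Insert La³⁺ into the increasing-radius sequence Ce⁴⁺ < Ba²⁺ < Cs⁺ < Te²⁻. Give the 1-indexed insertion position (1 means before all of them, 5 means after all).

2

Isoelectronic series (54 e⁻ each). Size is set by nuclear charge: more protons means a smaller ion. Ce⁴⁺ (Z=58), La³⁺ (Z=57), Ba²⁺ (Z=56), Cs⁺ (Z=55), Te²⁻ (Z=52).
The complete sequence is Ce⁴⁺ < La³⁺ < Ba²⁺ < Cs⁺ < Te²⁻. La³⁺ sits at position 2.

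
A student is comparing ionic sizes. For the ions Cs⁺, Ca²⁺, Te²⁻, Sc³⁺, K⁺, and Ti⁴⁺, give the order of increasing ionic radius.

Work out protons and electrons: Ti⁴⁺ (Z=22, 18 e⁻), Sc³⁺ (Z=21, 18 e⁻), Ca²⁺ (Z=20, 18 e⁻), K⁺ (Z=19, 18 e⁻), Cs⁺ (Z=55, 54 e⁻), Te²⁻ (Z=52, 54 e⁻). Ti⁴⁺ < Sc³⁺ (both 18 e⁻, Z=22>21); Sc³⁺ < Ca²⁺ (isoelectronic, higher Z=21 is smaller); Ca²⁺ < K⁺ (both 18 e⁻, Z=20>19); K⁺ < Cs⁺ (same group, period 4 vs 6); Cs⁺ < Te²⁻ (both 54 e⁻, Z=55>52).

Ti⁴⁺ < Sc³⁺ < Ca²⁺ < K⁺ < Cs⁺ < Te²⁻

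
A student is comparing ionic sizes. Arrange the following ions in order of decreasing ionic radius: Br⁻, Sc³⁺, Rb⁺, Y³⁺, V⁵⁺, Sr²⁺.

V⁵⁺: 18 e⁻, Z=23, Sc³⁺: 18 e⁻, Z=21, Y³⁺: 36 e⁻, Z=39, Sr²⁺: 36 e⁻, Z=38, Rb⁺: 36 e⁻, Z=37, Br⁻: 36 e⁻, Z=35. V⁵⁺ < Sc³⁺ (both 18 e⁻, Z=23>21); Sc³⁺ < Y³⁺ (same group, period 4 vs 5); Y³⁺ < Sr²⁺ (isoelectronic, higher Z=39 is smaller); Sr²⁺ < Rb⁺ (isoelectronic, higher Z=38 is smaller); Rb⁺ < Br⁻ (isoelectronic, higher Z=37 is smaller).

Br⁻ > Rb⁺ > Sr²⁺ > Y³⁺ > Sc³⁺ > V⁵⁺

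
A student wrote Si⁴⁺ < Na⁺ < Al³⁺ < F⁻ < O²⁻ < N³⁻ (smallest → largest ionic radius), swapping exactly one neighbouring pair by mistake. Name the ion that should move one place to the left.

Al³⁺

The pair Na⁺, Al³⁺ is the wrong way round — Al³⁺ and Na⁺ share 10 electrons; the higher nuclear charge on Al (Z=13) contracts it more, so Al³⁺ < Na⁺. All other adjacent pairs agree with periodic trends, so Al³⁺ is the misplaced ion.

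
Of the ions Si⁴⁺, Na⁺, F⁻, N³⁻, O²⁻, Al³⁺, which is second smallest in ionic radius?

Each ion has 10 electrons. The ranking follows nuclear charge in reverse — greater Z gives a smaller radius. Si⁴⁺ (Z=14), Al³⁺ (Z=13), Na⁺ (Z=11), F⁻ (Z=9), O²⁻ (Z=8), N³⁻ (Z=7).
That gives Si⁴⁺ < Al³⁺ < Na⁺ < F⁻ < O²⁻ < N³⁻. From the smallest end, number 2 is Al³⁺.

Al³⁺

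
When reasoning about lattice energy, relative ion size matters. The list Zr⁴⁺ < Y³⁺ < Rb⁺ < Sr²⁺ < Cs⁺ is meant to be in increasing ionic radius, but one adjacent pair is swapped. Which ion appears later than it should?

Sr²⁺

Scanning neighbour by neighbour, only Rb⁺/Sr²⁺ violates a trend: Sr²⁺ and Rb⁺ share 36 electrons; the higher nuclear charge on Sr (Z=38) contracts it more, so Sr²⁺ < Rb⁺. That makes Sr²⁺ the one sitting a position late relative to where it belongs.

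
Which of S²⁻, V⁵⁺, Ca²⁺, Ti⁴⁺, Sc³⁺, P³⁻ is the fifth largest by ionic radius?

Ti⁴⁺

All of these have 18 electrons (isoelectronic). With the same electron cloud, the ion with the most protons pulls it in tightest. Nuclear charges: V⁵⁺ (Z=23), Ti⁴⁺ (Z=22), Sc³⁺ (Z=21), Ca²⁺ (Z=20), S²⁻ (Z=16), P³⁻ (Z=15). Highest Z is smallest.
Full ascending order: V⁵⁺ < Ti⁴⁺ < Sc³⁺ < Ca²⁺ < S²⁻ < P³⁻. Counting from the largest, position 5 is Ti⁴⁺.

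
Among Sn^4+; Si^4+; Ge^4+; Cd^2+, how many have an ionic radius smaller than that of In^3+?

Electron counts and nuclear charges: Si^4+ (Z=14, 10 e⁻), Ge^4+ (Z=32, 28 e⁻), Sn^4+ (Z=50, 46 e⁻), In^3+ (Z=49, 46 e⁻), Cd^2+ (Z=48, 46 e⁻). Si^4+ < Ge^4+ (same group, 1 shell fewer); Ge^4+ < Sn^4+ (same group, period 4 vs 5); Sn^4+ < In^3+ (isoelectronic, higher Z=50 is smaller); In^3+ < Cd^2+ (isoelectronic, higher Z=49 is smaller).
Relative to In^3+, the ions that are smaller are Si^4+, Ge^4+, Sn^4+. That's 3.

3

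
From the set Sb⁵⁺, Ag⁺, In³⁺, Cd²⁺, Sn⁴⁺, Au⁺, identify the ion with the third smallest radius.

Sb⁵⁺ (Z=51, 46 e⁻), Sn⁴⁺ (Z=50, 46 e⁻), In³⁺ (Z=49, 46 e⁻), Cd²⁺ (Z=48, 46 e⁻), Ag⁺ (Z=47, 46 e⁻), Au⁺ (Z=79, 78 e⁻). Sb⁵⁺ < Sn⁴⁺ (both 46 e⁻, Z=51>50); Sn⁴⁺ < In³⁺ (isoelectronic, higher Z=50 is smaller); In³⁺ < Cd²⁺ (both 46 e⁻, Z=49>48); Cd²⁺ < Ag⁺ (both 46 e⁻, Z=48>47); Ag⁺ < Au⁺ (same group, period 5 vs 6).
So the order is Sb⁵⁺ < Sn⁴⁺ < In³⁺ < Cd²⁺ < Ag⁺ < Au⁺; the 3rd-smallest ion is In³⁺.

In³⁺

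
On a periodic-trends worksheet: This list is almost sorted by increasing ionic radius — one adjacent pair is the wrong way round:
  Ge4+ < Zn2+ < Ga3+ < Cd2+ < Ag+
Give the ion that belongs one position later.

The pair Zn2+, Ga3+ is the wrong way round — Ga3+ and Zn2+ share 28 electrons; the higher nuclear charge on Ga (Z=31) contracts it more, so Ga3+ < Zn2+. All other adjacent pairs agree with periodic trends, so Zn2+ is the misplaced ion.

Zn2+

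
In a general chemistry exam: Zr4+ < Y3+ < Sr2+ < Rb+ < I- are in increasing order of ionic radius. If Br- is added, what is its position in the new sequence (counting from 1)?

Electron counts and nuclear charges: Zr4+ has 36 e⁻ (Z=40), Y3+ has 36 e⁻ (Z=39), Sr2+ has 36 e⁻ (Z=38), Rb+ has 36 e⁻ (Z=37), Br- has 36 e⁻ (Z=35), I- has 54 e⁻ (Z=53). Zr4+ < Y3+ (both 36 e⁻, Z=40>39); Y3+ < Sr2+ (isoelectronic, higher Z=39 is smaller); Sr2+ < Rb+ (isoelectronic, higher Z=38 is smaller); Rb+ < Br- (isoelectronic, higher Z=37 is smaller); Br- < I- (same group, period 4 vs 5).
With Br- included the full order is Zr4+ < Y3+ < Sr2+ < Rb+ < Br- < I-, so it takes position 5.

5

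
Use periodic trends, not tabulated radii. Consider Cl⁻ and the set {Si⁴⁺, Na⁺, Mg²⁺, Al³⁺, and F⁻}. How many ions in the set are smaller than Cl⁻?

Si⁴⁺ (Z=14, 10 e⁻), Al³⁺ (Z=13, 10 e⁻), Mg²⁺ (Z=12, 10 e⁻), Na⁺ (Z=11, 10 e⁻), F⁻ (Z=9, 10 e⁻), Cl⁻ (Z=17, 18 e⁻). Si⁴⁺ < Al³⁺ (isoelectronic, higher Z=14 is smaller); Al³⁺ < Mg²⁺ (isoelectronic, higher Z=13 is smaller); Mg²⁺ < Na⁺ (isoelectronic, higher Z=12 is smaller); Na⁺ < F⁻ (both 10 e⁻, Z=11>9); F⁻ < Cl⁻ (same group, period 2 vs 3).
Overall: Si⁴⁺ < Al³⁺ < Mg²⁺ < Na⁺ < F⁻ < Cl⁻. Cl⁻ has 5 below it and 0 above. That's 5.

5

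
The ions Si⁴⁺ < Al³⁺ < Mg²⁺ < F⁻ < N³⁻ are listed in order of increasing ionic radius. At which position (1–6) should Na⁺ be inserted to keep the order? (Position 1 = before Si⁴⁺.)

4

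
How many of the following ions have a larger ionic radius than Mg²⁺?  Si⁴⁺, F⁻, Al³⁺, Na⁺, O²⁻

Isoelectronic series (10 e⁻ each). Size is set by nuclear charge: more protons means a smaller ion. Si⁴⁺ (Z=14), Al³⁺ (Z=13), Mg²⁺ (Z=12), Na⁺ (Z=11), F⁻ (Z=9), O²⁻ (Z=8).
Relative to Mg²⁺, the ions that are larger are Na⁺, F⁻, O²⁻. So 3 are larger.

3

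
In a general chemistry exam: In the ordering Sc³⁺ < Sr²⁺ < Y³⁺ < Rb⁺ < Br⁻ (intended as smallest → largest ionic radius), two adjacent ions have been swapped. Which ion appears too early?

The pair Sr²⁺, Y³⁺ is the wrong way round — they are isoelectronic (36 e⁻) and Y has more protons than Sr (39 vs 38), making Y³⁺ smaller. All other adjacent pairs agree with periodic trends, so Sr²⁺ is the misplaced ion.

Sr²⁺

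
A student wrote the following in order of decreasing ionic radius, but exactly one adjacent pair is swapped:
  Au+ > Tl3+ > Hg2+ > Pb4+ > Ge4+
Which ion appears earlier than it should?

Check each adjacent pair. Tl3+ and Hg2+ are reversed: Tl3+ and Hg2+ share 78 electrons; the higher nuclear charge on Tl (Z=81) contracts it more, so Tl3+ < Hg2+. No other neighbouring pair contradicts the periodic trends, so Tl3+ is the ion listed too early.

Tl3+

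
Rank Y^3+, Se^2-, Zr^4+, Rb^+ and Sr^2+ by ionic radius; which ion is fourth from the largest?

Y^3+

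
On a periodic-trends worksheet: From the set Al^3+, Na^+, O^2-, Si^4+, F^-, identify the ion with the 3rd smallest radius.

Na^+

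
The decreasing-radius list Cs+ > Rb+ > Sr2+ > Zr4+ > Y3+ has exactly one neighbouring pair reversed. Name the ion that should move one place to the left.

Check each adjacent pair. Zr4+ and Y3+ are reversed: they are isoelectronic (36 e⁻) and Zr has more protons than Y (40 vs 39), making Zr4+ smaller. No other neighbouring pair contradicts the periodic trends, so Y3+ is the ion listed too late.

Y3+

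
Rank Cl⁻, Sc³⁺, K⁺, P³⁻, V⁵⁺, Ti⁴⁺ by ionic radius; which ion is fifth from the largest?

Ti⁴⁺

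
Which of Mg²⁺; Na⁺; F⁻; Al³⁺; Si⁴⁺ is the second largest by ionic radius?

Isoelectronic series (10 e⁻ each). Size is set by nuclear charge: more protons means a smaller ion. Si⁴⁺ (Z=14), Al³⁺ (Z=13), Mg²⁺ (Z=12), Na⁺ (Z=11), F⁻ (Z=9).
Ordering: Si⁴⁺ < Al³⁺ < Mg²⁺ < Na⁺ < F⁻. The second largest is Na⁺.

Na⁺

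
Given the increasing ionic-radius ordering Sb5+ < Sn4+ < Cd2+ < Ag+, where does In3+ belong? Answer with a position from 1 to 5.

These species are isoelectronic with 46 electrons. The only difference is the number of protons: Sb5+ (Z=51), Sn4+ (Z=50), In3+ (Z=49), Cd2+ (Z=48), Ag+ (Z=47). The strongest nuclear pull (Sb5+) gives the smallest ion.
With In3+ included the full order is Sb5+ < Sn4+ < In3+ < Cd2+ < Ag+, so it takes position 3.

3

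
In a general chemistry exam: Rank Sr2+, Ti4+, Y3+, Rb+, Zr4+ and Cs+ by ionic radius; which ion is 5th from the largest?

Zr4+

Electron counts and nuclear charges: Ti4+ (Z=22, 18 e⁻), Zr4+ (Z=40, 36 e⁻), Y3+ (Z=39, 36 e⁻), Sr2+ (Z=38, 36 e⁻), Rb+ (Z=37, 36 e⁻), Cs+ (Z=55, 54 e⁻). Ti4+ < Zr4+ (same group, 1 shell fewer); Zr4+ < Y3+ (both 36 e⁻, Z=40>39); Y3+ < Sr2+ (both 36 e⁻, Z=39>38); Sr2+ < Rb+ (both 36 e⁻, Z=38>37); Rb+ < Cs+ (same group, period 5 vs 6).
Full ascending order: Ti4+ < Zr4+ < Y3+ < Sr2+ < Rb+ < Cs+. Counting from the largest, position 5 is Zr4+.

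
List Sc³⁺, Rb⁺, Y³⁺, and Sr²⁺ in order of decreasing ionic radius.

Sc³⁺ has 18 e⁻ (Z=21), Y³⁺ has 36 e⁻ (Z=39), Sr²⁺ has 36 e⁻ (Z=38), Rb⁺ has 36 e⁻ (Z=37). Sc³⁺ < Y³⁺ (same group, 1 shell fewer); Y³⁺ < Sr²⁺ (isoelectronic, higher Z=39 is smaller); Sr²⁺ < Rb⁺ (both 36 e⁻, Z=38>37).

Rb⁺ > Sr²⁺ > Y³⁺ > Sc³⁺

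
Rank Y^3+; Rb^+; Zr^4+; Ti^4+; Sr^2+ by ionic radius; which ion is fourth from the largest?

Tabulating Z and e⁻: Ti^4+ (Z=22, 18 e⁻), Zr^4+ (Z=40, 36 e⁻), Y^3+ (Z=39, 36 e⁻), Sr^2+ (Z=38, 36 e⁻), Rb^+ (Z=37, 36 e⁻). Ti^4+ < Zr^4+ (same group, period 4 vs 5); Zr^4+ < Y^3+ (both 36 e⁻, Z=40>39); Y^3+ < Sr^2+ (isoelectronic, higher Z=39 is smaller); Sr^2+ < Rb^+ (isoelectronic, higher Z=38 is smaller).
So the order is Ti^4+ < Zr^4+ < Y^3+ < Sr^2+ < Rb^+; the 4th-largest ion is Zr^4+.

Zr^4+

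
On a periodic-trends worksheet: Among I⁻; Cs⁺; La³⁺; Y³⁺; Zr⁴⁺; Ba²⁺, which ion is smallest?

Work out protons and electrons: Zr⁴⁺ (Z=40, 36 e⁻), Y³⁺ (Z=39, 36 e⁻), La³⁺ (Z=57, 54 e⁻), Ba²⁺ (Z=56, 54 e⁻), Cs⁺ (Z=55, 54 e⁻), I⁻ (Z=53, 54 e⁻). Zr⁴⁺ < Y³⁺ (both 36 e⁻, Z=40>39); Y³⁺ < La³⁺ (same group, period 5 vs 6); La³⁺ < Ba²⁺ (isoelectronic, higher Z=57 is smaller); Ba²⁺ < Cs⁺ (isoelectronic, higher Z=56 is smaller); Cs⁺ < I⁻ (both 54 e⁻, Z=55>53).

Zr⁴⁺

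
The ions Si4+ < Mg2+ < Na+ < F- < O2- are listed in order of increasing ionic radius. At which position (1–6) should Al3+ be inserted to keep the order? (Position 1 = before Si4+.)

Each ion has 10 electrons. The ranking follows nuclear charge in reverse — greater Z gives a smaller radius. Si4+ (Z=14), Al3+ (Z=13), Mg2+ (Z=12), Na+ (Z=11), F- (Z=9), O2- (Z=8).
Merged order: Si4+ < Al3+ < Mg2+ < Na+ < F- < O2- — Al3+ is number 2.

2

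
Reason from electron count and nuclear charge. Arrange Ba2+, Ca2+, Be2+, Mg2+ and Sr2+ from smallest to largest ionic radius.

Same group, same charge. Going down the group adds an extra shell of electrons, so the ion gets larger: Be2+ is highest in the group and smallest.

Be2+ < Mg2+ < Ca2+ < Sr2+ < Ba2+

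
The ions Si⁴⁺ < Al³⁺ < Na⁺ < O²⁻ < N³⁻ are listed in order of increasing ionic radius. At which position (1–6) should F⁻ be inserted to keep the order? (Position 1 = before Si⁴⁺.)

Each ion has 10 electrons. The ranking follows nuclear charge in reverse — greater Z gives a smaller radius. Si⁴⁺ (Z=14), Al³⁺ (Z=13), Na⁺ (Z=11), F⁻ (Z=9), O²⁻ (Z=8), N³⁻ (Z=7).
Putting F⁻ in gives Si⁴⁺ < Al³⁺ < Na⁺ < F⁻ < O²⁻ < N³⁻; it lands at slot 4.

4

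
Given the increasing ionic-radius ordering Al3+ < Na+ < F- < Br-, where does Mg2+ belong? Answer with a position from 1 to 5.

2

First list Z and electron count for each: Al3+ (Z=13, 10 e⁻), Mg2+ (Z=12, 10 e⁻), Na+ (Z=11, 10 e⁻), F- (Z=9, 10 e⁻), Br- (Z=35, 36 e⁻). Al3+ < Mg2+ (both 10 e⁻, Z=13>12); Mg2+ < Na+ (both 10 e⁻, Z=12>11); Na+ < F- (isoelectronic, higher Z=11 is smaller); F- < Br- (same group, period 2 vs 4).
Merged order: Al3+ < Mg2+ < Na+ < F- < Br- — Mg2+ is number 2.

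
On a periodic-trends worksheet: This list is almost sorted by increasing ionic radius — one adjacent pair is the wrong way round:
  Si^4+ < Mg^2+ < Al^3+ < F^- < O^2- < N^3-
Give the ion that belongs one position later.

Check each adjacent pair. Mg^2+ and Al^3+ are reversed: Al^3+ and Mg^2+ share 10 electrons; the higher nuclear charge on Al (Z=13) contracts it more, so Al^3+ < Mg^2+. No other neighbouring pair contradicts the periodic trends, so Mg^2+ is the ion listed too early.

Mg^2+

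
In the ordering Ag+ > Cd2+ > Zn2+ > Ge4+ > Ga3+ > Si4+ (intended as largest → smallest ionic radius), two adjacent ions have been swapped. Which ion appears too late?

Ga3+

Compare adjacent ions: Ge4+ and Ga3+ share 28 electrons; the higher nuclear charge on Ge (Z=32) contracts it more, so Ge4+ < Ga3+ — yet in this decreasing list Ge4+ sits before Ga3+. Nothing else is reversed, so Ga3+ should move one place to the left.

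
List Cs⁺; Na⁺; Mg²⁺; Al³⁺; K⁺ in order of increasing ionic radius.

Work out protons and electrons: Al³⁺ has 10 e⁻ (Z=13), Mg²⁺ has 10 e⁻ (Z=12), Na⁺ has 10 e⁻ (Z=11), K⁺ has 18 e⁻ (Z=19), Cs⁺ has 54 e⁻ (Z=55). Al³⁺ < Mg²⁺ (both 10 e⁻, Z=13>12); Mg²⁺ < Na⁺ (both 10 e⁻, Z=12>11); Na⁺ < K⁺ (same group, period 3 vs 4); K⁺ < Cs⁺ (same group, period 4 vs 6).

Al³⁺ < Mg²⁺ < Na⁺ < K⁺ < Cs⁺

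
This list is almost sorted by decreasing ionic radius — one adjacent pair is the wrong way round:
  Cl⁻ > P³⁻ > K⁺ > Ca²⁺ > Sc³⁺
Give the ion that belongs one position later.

Scanning neighbour by neighbour, only Cl⁻/P³⁻ violates a trend: they are isoelectronic (18 e⁻) and Cl has more protons than P (17 vs 15), making Cl⁻ smaller. That makes Cl⁻ the one sitting a position early relative to where it belongs.

Cl⁻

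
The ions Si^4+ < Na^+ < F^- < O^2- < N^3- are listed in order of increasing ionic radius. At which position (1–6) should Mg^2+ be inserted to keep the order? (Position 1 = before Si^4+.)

All of these have 10 electrons (isoelectronic). With the same electron cloud, the ion with the most protons pulls it in tightest. Nuclear charges: Si^4+ (Z=14), Mg^2+ (Z=12), Na^+ (Z=11), F^- (Z=9), O^2- (Z=8), N^3- (Z=7). Highest Z is smallest.
Putting Mg^2+ in gives Si^4+ < Mg^2+ < Na^+ < F^- < O^2- < N^3-; it lands at slot 2.

2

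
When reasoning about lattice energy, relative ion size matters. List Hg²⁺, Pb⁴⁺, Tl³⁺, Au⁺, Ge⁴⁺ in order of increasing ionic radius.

Tabulating Z and e⁻: Ge⁴⁺ has 28 e⁻ (Z=32), Pb⁴⁺ has 78 e⁻ (Z=82), Tl³⁺ has 78 e⁻ (Z=81), Hg²⁺ has 78 e⁻ (Z=80), Au⁺ has 78 e⁻ (Z=79). Ge⁴⁺ < Pb⁴⁺ (same group, period 4 vs 6); Pb⁴⁺ < Tl³⁺ (isoelectronic, higher Z=82 is smaller); Tl³⁺ < Hg²⁺ (both 78 e⁻, Z=81>80); Hg²⁺ < Au⁺ (isoelectronic, higher Z=80 is smaller).

Ge⁴⁺ < Pb⁴⁺ < Tl³⁺ < Hg²⁺ < Au⁺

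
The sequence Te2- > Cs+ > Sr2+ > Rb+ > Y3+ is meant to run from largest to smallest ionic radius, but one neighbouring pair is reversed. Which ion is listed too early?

Sr2+

Check each adjacent pair. Sr2+ and Rb+ are reversed: they are isoelectronic (36 e⁻) and Sr has more protons than Rb (38 vs 37), making Sr2+ smaller. No other neighbouring pair contradicts the periodic trends, so Sr2+ is the ion listed too early.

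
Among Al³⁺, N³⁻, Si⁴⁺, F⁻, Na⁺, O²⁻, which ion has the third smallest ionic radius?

Isoelectronic series (10 e⁻ each). Size is set by nuclear charge: more protons means a smaller ion. Si⁴⁺ (Z=14), Al³⁺ (Z=13), Na⁺ (Z=11), F⁻ (Z=9), O²⁻ (Z=8), N³⁻ (Z=7).
That gives Si⁴⁺ < Al³⁺ < Na⁺ < F⁻ < O²⁻ < N³⁻. From the smallest end, number 3 is Na⁺.

Na⁺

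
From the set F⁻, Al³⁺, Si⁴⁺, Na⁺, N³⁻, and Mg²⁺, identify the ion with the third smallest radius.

Mg²⁺

These species are isoelectronic with 10 electrons. The only difference is the number of protons: Si⁴⁺ (Z=14), Al³⁺ (Z=13), Mg²⁺ (Z=12), Na⁺ (Z=11), F⁻ (Z=9), N³⁻ (Z=7). The strongest nuclear pull (Si⁴⁺) gives the smallest ion.
So the order is Si⁴⁺ < Al³⁺ < Mg²⁺ < Na⁺ < F⁻ < N³⁻; the 3rd-smallest ion is Mg²⁺.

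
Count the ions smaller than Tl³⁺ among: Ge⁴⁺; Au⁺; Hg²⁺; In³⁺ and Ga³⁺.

Work out protons and electrons: Ge⁴⁺ (Z=32, 28 e⁻), Ga³⁺ (Z=31, 28 e⁻), In³⁺ (Z=49, 46 e⁻), Tl³⁺ (Z=81, 78 e⁻), Hg²⁺ (Z=80, 78 e⁻), Au⁺ (Z=79, 78 e⁻). Ge⁴⁺ < Ga³⁺ (both 28 e⁻, Z=32>31); Ga³⁺ < In³⁺ (same group, period 4 vs 5); In³⁺ < Tl³⁺ (same group, 1 shell fewer); Tl³⁺ < Hg²⁺ (isoelectronic, higher Z=81 is smaller); Hg²⁺ < Au⁺ (both 78 e⁻, Z=80>79).
Placing each against Tl³⁺: smaller — Ge⁴⁺, Ga³⁺, In³⁺; larger — Hg²⁺, Au⁺. That's 3.

3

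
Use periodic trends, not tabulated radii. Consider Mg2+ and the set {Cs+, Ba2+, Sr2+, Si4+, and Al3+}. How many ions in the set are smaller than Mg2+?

Electron counts and nuclear charges: Si4+ (Z=14, 10 e⁻), Al3+ (Z=13, 10 e⁻), Mg2+ (Z=12, 10 e⁻), Sr2+ (Z=38, 36 e⁻), Ba2+ (Z=56, 54 e⁻), Cs+ (Z=55, 54 e⁻). Si4+ < Al3+ (isoelectronic, higher Z=14 is smaller); Al3+ < Mg2+ (both 10 e⁻, Z=13>12); Mg2+ < Sr2+ (same group, 2 shells fewer); Sr2+ < Ba2+ (same group, period 5 vs 6); Ba2+ < Cs+ (isoelectronic, higher Z=56 is smaller).
Placing each against Mg2+: smaller — Si4+, Al3+; larger — Sr2+, Ba2+, Cs+. So 2 are smaller.

2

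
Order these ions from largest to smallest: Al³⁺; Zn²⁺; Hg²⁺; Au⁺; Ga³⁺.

Work out protons and electrons: Al³⁺ (Z=13, 10 e⁻), Ga³⁺ (Z=31, 28 e⁻), Zn²⁺ (Z=30, 28 e⁻), Hg²⁺ (Z=80, 78 e⁻), Au⁺ (Z=79, 78 e⁻). Al³⁺ < Ga³⁺ (same group, period 3 vs 4); Ga³⁺ < Zn²⁺ (isoelectronic, higher Z=31 is smaller); Zn²⁺ < Hg²⁺ (same group, period 4 vs 6); Hg²⁺ < Au⁺ (isoelectronic, higher Z=80 is smaller).

Au⁺ > Hg²⁺ > Zn²⁺ > Ga³⁺ > Al³⁺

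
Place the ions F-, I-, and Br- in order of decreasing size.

I- > Br- > F-

All are in the same group with charge -1. Radius grows down the group as n (the outermost shell) increases.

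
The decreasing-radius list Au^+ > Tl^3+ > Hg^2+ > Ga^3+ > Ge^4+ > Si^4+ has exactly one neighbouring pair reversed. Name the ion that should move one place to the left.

The pair Tl^3+, Hg^2+ is the wrong way round — they are isoelectronic (78 e⁻) and Tl has more protons than Hg (81 vs 80), making Tl^3+ smaller. All other adjacent pairs agree with periodic trends, so Hg^2+ is the misplaced ion.

Hg^2+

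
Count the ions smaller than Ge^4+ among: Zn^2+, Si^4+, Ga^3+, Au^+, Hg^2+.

1

Work out protons and electrons: Si^4+: 10 e⁻, Z=14, Ge^4+: 28 e⁻, Z=32, Ga^3+: 28 e⁻, Z=31, Zn^2+: 28 e⁻, Z=30, Hg^2+: 78 e⁻, Z=80, Au^+: 78 e⁻, Z=79. Si^4+ < Ge^4+ (same group, period 3 vs 4); Ge^4+ < Ga^3+ (isoelectronic, higher Z=32 is smaller); Ga^3+ < Zn^2+ (both 28 e⁻, Z=31>30); Zn^2+ < Hg^2+ (same group, 2 shells fewer); Hg^2+ < Au^+ (isoelectronic, higher Z=80 is smaller).
Overall: Si^4+ < Ge^4+ < Ga^3+ < Zn^2+ < Hg^2+ < Au^+. Ge^4+ has 1 below it and 4 above. That's 1.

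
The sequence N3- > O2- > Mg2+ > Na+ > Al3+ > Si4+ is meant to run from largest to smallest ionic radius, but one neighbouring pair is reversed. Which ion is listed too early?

Mg2+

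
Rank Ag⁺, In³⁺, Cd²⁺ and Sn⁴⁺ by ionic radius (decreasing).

All of these have 46 electrons (isoelectronic). With the same electron cloud, the ion with the most protons pulls it in tightest. Nuclear charges: Sn⁴⁺ (Z=50), In³⁺ (Z=49), Cd²⁺ (Z=48), Ag⁺ (Z=47). Highest Z is smallest.

Ag⁺ > Cd²⁺ > In³⁺ > Sn⁴⁺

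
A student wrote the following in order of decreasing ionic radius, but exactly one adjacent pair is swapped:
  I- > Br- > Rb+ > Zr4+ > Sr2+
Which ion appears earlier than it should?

Check each adjacent pair. Zr4+ and Sr2+ are reversed: both have 36 electrons but Z(Zr)=40 > Z(Sr)=38, so Zr4+ should be the smaller of the two. No other neighbouring pair contradicts the periodic trends, so Zr4+ is the ion listed too early.

Zr4+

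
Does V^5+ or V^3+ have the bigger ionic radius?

These are all V ions. Removing more electrons (higher positive charge) pulls the remaining electrons in closer, so V^5+ is smallest and V^3+ is largest.

V^3+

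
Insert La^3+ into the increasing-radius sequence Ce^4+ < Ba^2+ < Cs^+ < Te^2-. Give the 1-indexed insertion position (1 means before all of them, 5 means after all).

2

Isoelectronic series (54 e⁻ each). Size is set by nuclear charge: more protons means a smaller ion. Ce^4+ (Z=58), La^3+ (Z=57), Ba^2+ (Z=56), Cs^+ (Z=55), Te^2- (Z=52).
With La^3+ included the full order is Ce^4+ < La^3+ < Ba^2+ < Cs^+ < Te^2-, so it takes position 2.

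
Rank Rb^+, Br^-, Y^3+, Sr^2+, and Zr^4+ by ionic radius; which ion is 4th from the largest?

Y^3+

All of these have 36 electrons (isoelectronic). With the same electron cloud, the ion with the most protons pulls it in tightest. Nuclear charges: Zr^4+ (Z=40), Y^3+ (Z=39), Sr^2+ (Z=38), Rb^+ (Z=37), Br^- (Z=35). Highest Z is smallest.
Full ascending order: Zr^4+ < Y^3+ < Sr^2+ < Rb^+ < Br^-. Counting from the largest, position 4 is Y^3+.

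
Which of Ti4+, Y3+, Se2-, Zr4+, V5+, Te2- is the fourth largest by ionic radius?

Electron counts and nuclear charges: V5+ (Z=23, 18 e⁻), Ti4+ (Z=22, 18 e⁻), Zr4+ (Z=40, 36 e⁻), Y3+ (Z=39, 36 e⁻), Se2- (Z=34, 36 e⁻), Te2- (Z=52, 54 e⁻). V5+ < Ti4+ (both 18 e⁻, Z=23>22); Ti4+ < Zr4+ (same group, period 4 vs 5); Zr4+ < Y3+ (isoelectronic, higher Z=40 is smaller); Y3+ < Se2- (isoelectronic, higher Z=39 is smaller); Se2- < Te2- (same group, 1 shell fewer).
Full ascending order: V5+ < Ti4+ < Zr4+ < Y3+ < Se2- < Te2-. Counting from the largest, position 4 is Zr4+.

Zr4+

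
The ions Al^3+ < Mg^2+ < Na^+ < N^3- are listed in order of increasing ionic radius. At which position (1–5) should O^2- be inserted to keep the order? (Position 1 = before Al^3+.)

4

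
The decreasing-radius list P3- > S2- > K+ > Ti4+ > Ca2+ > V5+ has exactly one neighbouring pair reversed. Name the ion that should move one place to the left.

Ca2+

Scanning neighbour by neighbour, only Ti4+/Ca2+ violates a trend: both have 18 electrons but Z(Ti)=22 > Z(Ca)=20, so Ti4+ should be the smaller of the two. That makes Ca2+ the one sitting a position late relative to where it belongs.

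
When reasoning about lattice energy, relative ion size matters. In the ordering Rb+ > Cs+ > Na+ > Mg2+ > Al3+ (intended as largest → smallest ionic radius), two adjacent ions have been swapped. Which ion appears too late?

Compare adjacent ions: same group and charge — period 5 sits above period 6, so Rb+ is smaller — yet in this decreasing list Rb+ sits before Cs+. Nothing else is reversed, so Cs+ should move one place to the left.

Cs+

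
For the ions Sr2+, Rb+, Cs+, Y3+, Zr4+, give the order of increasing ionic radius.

Zr4+ < Y3+ < Sr2+ < Rb+ < Cs+

Zr4+ (Z=40, 36 e⁻), Y3+ (Z=39, 36 e⁻), Sr2+ (Z=38, 36 e⁻), Rb+ (Z=37, 36 e⁻), Cs+ (Z=55, 54 e⁻). Zr4+ < Y3+ (both 36 e⁻, Z=40>39); Y3+ < Sr2+ (both 36 e⁻, Z=39>38); Sr2+ < Rb+ (both 36 e⁻, Z=38>37); Rb+ < Cs+ (same group, period 5 vs 6).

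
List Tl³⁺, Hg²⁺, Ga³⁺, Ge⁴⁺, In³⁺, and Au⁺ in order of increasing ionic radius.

Ge⁴⁺ (Z=32, 28 e⁻), Ga³⁺ (Z=31, 28 e⁻), In³⁺ (Z=49, 46 e⁻), Tl³⁺ (Z=81, 78 e⁻), Hg²⁺ (Z=80, 78 e⁻), Au⁺ (Z=79, 78 e⁻). Ge⁴⁺ < Ga³⁺ (both 28 e⁻, Z=32>31); Ga³⁺ < In³⁺ (same group, period 4 vs 5); In³⁺ < Tl³⁺ (same group, 1 shell fewer); Tl³⁺ < Hg²⁺ (isoelectronic, higher Z=81 is smaller); Hg²⁺ < Au⁺ (isoelectronic, higher Z=80 is smaller).

Ge⁴⁺ < Ga³⁺ < In³⁺ < Tl³⁺ < Hg²⁺ < Au⁺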